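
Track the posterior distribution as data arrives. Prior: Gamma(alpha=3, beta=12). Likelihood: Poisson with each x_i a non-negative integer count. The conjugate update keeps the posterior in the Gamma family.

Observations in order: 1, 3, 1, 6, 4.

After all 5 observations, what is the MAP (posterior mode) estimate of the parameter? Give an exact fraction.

obs 1: x=1 → posterior Gamma(4, 13)
obs 2: x=3 → posterior Gamma(7, 14)
obs 3: x=1 → posterior Gamma(8, 15)
obs 4: x=6 → posterior Gamma(14, 16)
obs 5: x=4 → posterior Gamma(18, 17)

1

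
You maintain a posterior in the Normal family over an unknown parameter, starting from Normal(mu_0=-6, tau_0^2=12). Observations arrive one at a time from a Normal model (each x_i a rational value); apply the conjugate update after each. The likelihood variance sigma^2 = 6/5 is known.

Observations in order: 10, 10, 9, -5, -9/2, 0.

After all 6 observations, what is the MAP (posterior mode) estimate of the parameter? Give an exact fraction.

obs 1: x=10 → posterior Normal(94/11, 12/11)
obs 2: x=10 → posterior Normal(194/21, 4/7)
obs 3: x=9 → posterior Normal(284/31, 12/31)
obs 4: x=-5 → posterior Normal(234/41, 12/41)
obs 5: x=-9/2 → posterior Normal(63/17, 4/17)
obs 6: x=0 → posterior Normal(189/61, 12/61)

189/61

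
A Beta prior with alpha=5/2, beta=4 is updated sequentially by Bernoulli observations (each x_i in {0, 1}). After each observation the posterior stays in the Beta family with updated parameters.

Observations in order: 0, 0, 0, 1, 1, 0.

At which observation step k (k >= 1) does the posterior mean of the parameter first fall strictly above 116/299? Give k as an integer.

obs 1: x=0 → posterior Beta(5/2, 5)
obs 2: x=0 → posterior Beta(5/2, 6)
obs 3: x=0 → posterior Beta(5/2, 7)
obs 4: x=1 → posterior Beta(7/2, 7)
obs 5: x=1 → posterior Beta(9/2, 7)
obs 6: x=0 → posterior Beta(9/2, 8)

k = 5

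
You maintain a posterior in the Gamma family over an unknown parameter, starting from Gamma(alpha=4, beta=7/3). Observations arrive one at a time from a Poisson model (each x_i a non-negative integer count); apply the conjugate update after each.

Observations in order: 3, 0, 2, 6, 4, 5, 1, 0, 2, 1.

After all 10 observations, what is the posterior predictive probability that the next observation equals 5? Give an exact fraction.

obs 1: x=3 → posterior Gamma(7, 10/3)
obs 2: x=0 → posterior Gamma(7, 13/3)
obs 3: x=2 → posterior Gamma(9, 16/3)
obs 4: x=6 → posterior Gamma(15, 19/3)
obs 5: x=4 → posterior Gamma(19, 22/3)
obs 6: x=5 → posterior Gamma(24, 25/3)
obs 7: x=1 → posterior Gamma(25, 28/3)
obs 8: x=0 → posterior Gamma(25, 31/3)
obs 9: x=2 → posterior Gamma(27, 34/3)
obs 10: x=1 → posterior Gamma(28, 37/3)

124197335651948960000300896397019633145505148256479/2305843009213693952000000000000000000000000000000000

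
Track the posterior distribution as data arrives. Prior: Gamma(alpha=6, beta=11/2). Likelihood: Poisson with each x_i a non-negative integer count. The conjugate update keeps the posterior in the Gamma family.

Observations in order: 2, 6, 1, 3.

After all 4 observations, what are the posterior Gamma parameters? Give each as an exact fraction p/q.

obs 1: x=2 → posterior Gamma(8, 13/2)
obs 2: x=6 → posterior Gamma(14, 15/2)
obs 3: x=1 → posterior Gamma(15, 17/2)
obs 4: x=3 → posterior Gamma(18, 19/2)

alpha=18, beta=19/2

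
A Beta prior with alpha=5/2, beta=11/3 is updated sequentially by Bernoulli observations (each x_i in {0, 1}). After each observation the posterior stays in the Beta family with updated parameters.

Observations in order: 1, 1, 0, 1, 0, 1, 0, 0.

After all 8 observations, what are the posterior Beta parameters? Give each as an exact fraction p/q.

alpha=13/2, beta=23/3

obs 1: x=1 → posterior Beta(7/2, 11/3)
obs 2: x=1 → posterior Beta(9/2, 11/3)
obs 3: x=0 → posterior Beta(9/2, 14/3)
obs 4: x=1 → posterior Beta(11/2, 14/3)
obs 5: x=0 → posterior Beta(11/2, 17/3)
obs 6: x=1 → posterior Beta(13/2, 17/3)
obs 7: x=0 → posterior Beta(13/2, 20/3)
obs 8: x=0 → posterior Beta(13/2, 23/3)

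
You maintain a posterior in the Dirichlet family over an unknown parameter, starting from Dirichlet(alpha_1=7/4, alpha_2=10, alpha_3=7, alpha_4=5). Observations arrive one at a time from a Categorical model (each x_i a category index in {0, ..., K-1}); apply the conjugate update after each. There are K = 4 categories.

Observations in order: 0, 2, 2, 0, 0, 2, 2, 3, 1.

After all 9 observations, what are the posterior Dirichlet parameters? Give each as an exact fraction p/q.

alpha_1=19/4, alpha_2=11, alpha_3=11, alpha_4=6

obs 1: x=0 → posterior Dirichlet(11/4, 10, 7, 5)
obs 2: x=2 → posterior Dirichlet(11/4, 10, 8, 5)
obs 3: x=2 → posterior Dirichlet(11/4, 10, 9, 5)
obs 4: x=0 → posterior Dirichlet(15/4, 10, 9, 5)
obs 5: x=0 → posterior Dirichlet(19/4, 10, 9, 5)
obs 6: x=2 → posterior Dirichlet(19/4, 10, 10, 5)
obs 7: x=2 → posterior Dirichlet(19/4, 10, 11, 5)
obs 8: x=3 → posterior Dirichlet(19/4, 10, 11, 6)
obs 9: x=1 → posterior Dirichlet(19/4, 11, 11, 6)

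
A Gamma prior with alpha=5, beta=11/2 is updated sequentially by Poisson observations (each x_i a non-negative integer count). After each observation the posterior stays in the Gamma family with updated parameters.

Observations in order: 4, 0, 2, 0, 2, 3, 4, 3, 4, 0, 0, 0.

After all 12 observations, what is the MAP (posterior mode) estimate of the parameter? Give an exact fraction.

obs 1: x=4 → posterior Gamma(9, 13/2)
obs 2: x=0 → posterior Gamma(9, 15/2)
obs 3: x=2 → posterior Gamma(11, 17/2)
obs 4: x=0 → posterior Gamma(11, 19/2)
obs 5: x=2 → posterior Gamma(13, 21/2)
obs 6: x=3 → posterior Gamma(16, 23/2)
obs 7: x=4 → posterior Gamma(20, 25/2)
obs 8: x=3 → posterior Gamma(23, 27/2)
obs 9: x=4 → posterior Gamma(27, 29/2)
obs 10: x=0 → posterior Gamma(27, 31/2)
obs 11: x=0 → posterior Gamma(27, 33/2)
obs 12: x=0 → posterior Gamma(27, 35/2)

52/35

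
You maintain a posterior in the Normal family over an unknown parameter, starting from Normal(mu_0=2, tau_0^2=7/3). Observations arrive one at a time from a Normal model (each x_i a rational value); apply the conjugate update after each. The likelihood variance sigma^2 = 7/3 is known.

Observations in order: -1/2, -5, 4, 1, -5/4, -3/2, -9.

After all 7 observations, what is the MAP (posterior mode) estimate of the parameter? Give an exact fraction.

-41/32

obs 1: x=-1/2 → posterior Normal(3/4, 7/6)
obs 2: x=-5 → posterior Normal(-7/6, 7/9)
obs 3: x=4 → posterior Normal(1/8, 7/12)
obs 4: x=1 → posterior Normal(3/10, 7/15)
obs 5: x=-5/4 → posterior Normal(1/24, 7/18)
obs 6: x=-3/2 → posterior Normal(-5/28, 1/3)
obs 7: x=-9 → posterior Normal(-41/32, 7/24)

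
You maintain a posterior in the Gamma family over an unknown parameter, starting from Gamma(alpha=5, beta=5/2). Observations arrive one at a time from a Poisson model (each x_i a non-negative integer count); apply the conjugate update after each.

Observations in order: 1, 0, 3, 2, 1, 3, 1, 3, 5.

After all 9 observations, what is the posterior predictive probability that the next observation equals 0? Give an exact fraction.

obs 1: x=1 → posterior Gamma(6, 7/2)
obs 2: x=0 → posterior Gamma(6, 9/2)
obs 3: x=3 → posterior Gamma(9, 11/2)
obs 4: x=2 → posterior Gamma(11, 13/2)
obs 5: x=1 → posterior Gamma(12, 15/2)
obs 6: x=3 → posterior Gamma(15, 17/2)
obs 7: x=1 → posterior Gamma(16, 19/2)
obs 8: x=3 → posterior Gamma(19, 21/2)
obs 9: x=5 → posterior Gamma(24, 23/2)

480250763996501976790165756943041/3552713678800500929355621337890625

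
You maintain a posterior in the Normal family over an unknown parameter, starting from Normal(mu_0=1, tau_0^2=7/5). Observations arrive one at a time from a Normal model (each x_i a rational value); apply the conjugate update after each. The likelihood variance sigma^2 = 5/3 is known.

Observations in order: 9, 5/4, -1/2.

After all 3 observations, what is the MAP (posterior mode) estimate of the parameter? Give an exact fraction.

obs 1: x=9 → posterior Normal(107/23, 35/46)
obs 2: x=5/4 → posterior Normal(961/268, 35/67)
obs 3: x=-1/2 → posterior Normal(919/352, 35/88)

919/352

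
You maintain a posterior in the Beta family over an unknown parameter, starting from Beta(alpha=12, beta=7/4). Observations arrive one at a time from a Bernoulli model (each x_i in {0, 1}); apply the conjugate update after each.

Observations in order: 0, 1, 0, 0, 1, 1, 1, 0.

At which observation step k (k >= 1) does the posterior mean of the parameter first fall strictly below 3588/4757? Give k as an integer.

k = 4

obs 1: x=0 → posterior Beta(12, 11/4)
obs 2: x=1 → posterior Beta(13, 11/4)
obs 3: x=0 → posterior Beta(13, 15/4)
obs 4: x=0 → posterior Beta(13, 19/4)
obs 5: x=1 → posterior Beta(14, 19/4)
obs 6: x=1 → posterior Beta(15, 19/4)
obs 7: x=1 → posterior Beta(16, 19/4)
obs 8: x=0 → posterior Beta(16, 23/4)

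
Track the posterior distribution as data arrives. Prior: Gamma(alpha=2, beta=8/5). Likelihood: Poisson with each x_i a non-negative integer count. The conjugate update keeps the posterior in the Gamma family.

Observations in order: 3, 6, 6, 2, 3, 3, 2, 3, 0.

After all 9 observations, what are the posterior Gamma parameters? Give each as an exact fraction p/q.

alpha=30, beta=53/5

obs 1: x=3 → posterior Gamma(5, 13/5)
obs 2: x=6 → posterior Gamma(11, 18/5)
obs 3: x=6 → posterior Gamma(17, 23/5)
obs 4: x=2 → posterior Gamma(19, 28/5)
obs 5: x=3 → posterior Gamma(22, 33/5)
obs 6: x=3 → posterior Gamma(25, 38/5)
obs 7: x=2 → posterior Gamma(27, 43/5)
obs 8: x=3 → posterior Gamma(30, 48/5)
obs 9: x=0 → posterior Gamma(30, 53/5)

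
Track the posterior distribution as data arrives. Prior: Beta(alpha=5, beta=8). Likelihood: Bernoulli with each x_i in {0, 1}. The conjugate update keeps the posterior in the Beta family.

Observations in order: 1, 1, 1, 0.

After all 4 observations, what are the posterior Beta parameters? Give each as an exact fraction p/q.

alpha=8, beta=9

obs 1: x=1 → posterior Beta(6, 8)
obs 2: x=1 → posterior Beta(7, 8)
obs 3: x=1 → posterior Beta(8, 8)
obs 4: x=0 → posterior Beta(8, 9)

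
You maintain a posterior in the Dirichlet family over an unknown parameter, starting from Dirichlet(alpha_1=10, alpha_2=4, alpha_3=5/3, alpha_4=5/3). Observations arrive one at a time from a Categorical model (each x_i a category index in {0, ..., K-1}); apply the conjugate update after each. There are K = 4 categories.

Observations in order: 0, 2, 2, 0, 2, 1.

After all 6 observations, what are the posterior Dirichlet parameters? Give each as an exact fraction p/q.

obs 1: x=0 → posterior Dirichlet(11, 4, 5/3, 5/3)
obs 2: x=2 → posterior Dirichlet(11, 4, 8/3, 5/3)
obs 3: x=2 → posterior Dirichlet(11, 4, 11/3, 5/3)
obs 4: x=0 → posterior Dirichlet(12, 4, 11/3, 5/3)
obs 5: x=2 → posterior Dirichlet(12, 4, 14/3, 5/3)
obs 6: x=1 → posterior Dirichlet(12, 5, 14/3, 5/3)

alpha_1=12, alpha_2=5, alpha_3=14/3, alpha_4=5/3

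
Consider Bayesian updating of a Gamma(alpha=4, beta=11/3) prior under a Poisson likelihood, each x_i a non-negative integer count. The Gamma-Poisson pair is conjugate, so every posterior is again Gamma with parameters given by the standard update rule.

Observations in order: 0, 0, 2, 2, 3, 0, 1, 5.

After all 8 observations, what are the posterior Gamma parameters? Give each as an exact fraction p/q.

obs 1: x=0 → posterior Gamma(4, 14/3)
obs 2: x=0 → posterior Gamma(4, 17/3)
obs 3: x=2 → posterior Gamma(6, 20/3)
obs 4: x=2 → posterior Gamma(8, 23/3)
obs 5: x=3 → posterior Gamma(11, 26/3)
obs 6: x=0 → posterior Gamma(11, 29/3)
obs 7: x=1 → posterior Gamma(12, 32/3)
obs 8: x=5 → posterior Gamma(17, 35/3)

alpha=17, beta=35/3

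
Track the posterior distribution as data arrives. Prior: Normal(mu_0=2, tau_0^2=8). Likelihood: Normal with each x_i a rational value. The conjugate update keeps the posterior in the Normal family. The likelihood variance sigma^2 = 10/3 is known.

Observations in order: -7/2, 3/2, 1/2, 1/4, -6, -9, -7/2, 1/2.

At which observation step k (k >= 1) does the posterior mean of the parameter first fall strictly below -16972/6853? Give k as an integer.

k = 7

obs 1: x=-7/2 → posterior Normal(-32/17, 40/17)
obs 2: x=3/2 → posterior Normal(-14/29, 40/29)
obs 3: x=1/2 → posterior Normal(-8/41, 40/41)
obs 4: x=1/4 → posterior Normal(-5/53, 40/53)
obs 5: x=-6 → posterior Normal(-77/65, 8/13)
obs 6: x=-9 → posterior Normal(-185/77, 40/77)
obs 7: x=-7/2 → posterior Normal(-227/89, 40/89)
obs 8: x=1/2 → posterior Normal(-221/101, 40/101)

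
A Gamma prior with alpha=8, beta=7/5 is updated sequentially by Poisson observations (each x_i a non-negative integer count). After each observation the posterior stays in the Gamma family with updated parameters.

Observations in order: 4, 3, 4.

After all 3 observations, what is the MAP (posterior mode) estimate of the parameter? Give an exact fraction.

obs 1: x=4 → posterior Gamma(12, 12/5)
obs 2: x=3 → posterior Gamma(15, 17/5)
obs 3: x=4 → posterior Gamma(19, 22/5)

45/11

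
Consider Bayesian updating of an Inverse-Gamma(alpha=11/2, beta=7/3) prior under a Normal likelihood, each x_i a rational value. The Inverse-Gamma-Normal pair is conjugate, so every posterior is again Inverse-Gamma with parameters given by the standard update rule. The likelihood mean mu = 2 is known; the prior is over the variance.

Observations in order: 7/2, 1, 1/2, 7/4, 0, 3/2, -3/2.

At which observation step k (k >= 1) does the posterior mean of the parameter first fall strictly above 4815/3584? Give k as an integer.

obs 1: x=7/2 → posterior Inverse-Gamma(6, 83/24)
obs 2: x=1 → posterior Inverse-Gamma(13/2, 95/24)
obs 3: x=1/2 → posterior Inverse-Gamma(7, 61/12)
obs 4: x=7/4 → posterior Inverse-Gamma(15/2, 491/96)
obs 5: x=0 → posterior Inverse-Gamma(8, 683/96)
obs 6: x=3/2 → posterior Inverse-Gamma(17/2, 695/96)
obs 7: x=-3/2 → posterior Inverse-Gamma(9, 1283/96)

k = 7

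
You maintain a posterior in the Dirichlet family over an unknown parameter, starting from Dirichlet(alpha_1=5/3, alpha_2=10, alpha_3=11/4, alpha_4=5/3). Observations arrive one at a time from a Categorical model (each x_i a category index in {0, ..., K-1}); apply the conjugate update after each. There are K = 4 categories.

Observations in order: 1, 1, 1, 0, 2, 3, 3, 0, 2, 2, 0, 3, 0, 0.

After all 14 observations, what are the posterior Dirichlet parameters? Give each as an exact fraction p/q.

obs 1: x=1 → posterior Dirichlet(5/3, 11, 11/4, 5/3)
obs 2: x=1 → posterior Dirichlet(5/3, 12, 11/4, 5/3)
obs 3: x=1 → posterior Dirichlet(5/3, 13, 11/4, 5/3)
obs 4: x=0 → posterior Dirichlet(8/3, 13, 11/4, 5/3)
obs 5: x=2 → posterior Dirichlet(8/3, 13, 15/4, 5/3)
obs 6: x=3 → posterior Dirichlet(8/3, 13, 15/4, 8/3)
obs 7: x=3 → posterior Dirichlet(8/3, 13, 15/4, 11/3)
obs 8: x=0 → posterior Dirichlet(11/3, 13, 15/4, 11/3)
obs 9: x=2 → posterior Dirichlet(11/3, 13, 19/4, 11/3)
obs 10: x=2 → posterior Dirichlet(11/3, 13, 23/4, 11/3)
obs 11: x=0 → posterior Dirichlet(14/3, 13, 23/4, 11/3)
obs 12: x=3 → posterior Dirichlet(14/3, 13, 23/4, 14/3)
obs 13: x=0 → posterior Dirichlet(17/3, 13, 23/4, 14/3)
obs 14: x=0 → posterior Dirichlet(20/3, 13, 23/4, 14/3)

alpha_1=20/3, alpha_2=13, alpha_3=23/4, alpha_4=14/3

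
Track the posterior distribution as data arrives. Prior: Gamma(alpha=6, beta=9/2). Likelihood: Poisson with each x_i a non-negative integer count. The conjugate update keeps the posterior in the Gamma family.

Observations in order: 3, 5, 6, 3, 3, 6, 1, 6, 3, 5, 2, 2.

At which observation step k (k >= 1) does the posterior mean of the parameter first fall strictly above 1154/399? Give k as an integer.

obs 1: x=3 → posterior Gamma(9, 11/2)
obs 2: x=5 → posterior Gamma(14, 13/2)
obs 3: x=6 → posterior Gamma(20, 15/2)
obs 4: x=3 → posterior Gamma(23, 17/2)
obs 5: x=3 → posterior Gamma(26, 19/2)
obs 6: x=6 → posterior Gamma(32, 21/2)
obs 7: x=1 → posterior Gamma(33, 23/2)
obs 8: x=6 → posterior Gamma(39, 25/2)
obs 9: x=3 → posterior Gamma(42, 27/2)
obs 10: x=5 → posterior Gamma(47, 29/2)
obs 11: x=2 → posterior Gamma(49, 31/2)
obs 12: x=2 → posterior Gamma(51, 33/2)

k = 6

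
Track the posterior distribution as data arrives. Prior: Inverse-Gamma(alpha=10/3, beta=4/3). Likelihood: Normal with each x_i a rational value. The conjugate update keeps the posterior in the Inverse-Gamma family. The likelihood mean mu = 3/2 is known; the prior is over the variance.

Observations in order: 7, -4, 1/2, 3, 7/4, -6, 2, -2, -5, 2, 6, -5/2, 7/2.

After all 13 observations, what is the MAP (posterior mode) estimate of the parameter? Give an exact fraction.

10463/1040

obs 1: x=7 → posterior Inverse-Gamma(23/6, 395/24)
obs 2: x=-4 → posterior Inverse-Gamma(13/3, 379/12)
obs 3: x=1/2 → posterior Inverse-Gamma(29/6, 385/12)
obs 4: x=3 → posterior Inverse-Gamma(16/3, 797/24)
obs 5: x=7/4 → posterior Inverse-Gamma(35/6, 3191/96)
obs 6: x=-6 → posterior Inverse-Gamma(19/3, 5891/96)
obs 7: x=2 → posterior Inverse-Gamma(41/6, 5903/96)
obs 8: x=-2 → posterior Inverse-Gamma(22/3, 6491/96)
obs 9: x=-5 → posterior Inverse-Gamma(47/6, 8519/96)
obs 10: x=2 → posterior Inverse-Gamma(25/3, 8531/96)
obs 11: x=6 → posterior Inverse-Gamma(53/6, 9503/96)
obs 12: x=-5/2 → posterior Inverse-Gamma(28/3, 10271/96)
obs 13: x=7/2 → posterior Inverse-Gamma(59/6, 10463/96)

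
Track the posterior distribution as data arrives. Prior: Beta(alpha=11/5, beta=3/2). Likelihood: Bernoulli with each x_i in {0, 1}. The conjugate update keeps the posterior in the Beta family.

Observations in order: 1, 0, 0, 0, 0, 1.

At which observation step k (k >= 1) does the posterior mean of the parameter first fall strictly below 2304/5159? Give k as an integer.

obs 1: x=1 → posterior Beta(16/5, 3/2)
obs 2: x=0 → posterior Beta(16/5, 5/2)
obs 3: x=0 → posterior Beta(16/5, 7/2)
obs 4: x=0 → posterior Beta(16/5, 9/2)
obs 5: x=0 → posterior Beta(16/5, 11/2)
obs 6: x=1 → posterior Beta(21/5, 11/2)

k = 4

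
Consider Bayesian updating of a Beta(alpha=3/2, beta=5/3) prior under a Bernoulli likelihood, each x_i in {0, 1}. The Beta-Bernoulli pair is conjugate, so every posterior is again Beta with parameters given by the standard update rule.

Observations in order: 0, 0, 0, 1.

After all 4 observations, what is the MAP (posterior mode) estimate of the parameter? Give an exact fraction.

obs 1: x=0 → posterior Beta(3/2, 8/3)
obs 2: x=0 → posterior Beta(3/2, 11/3)
obs 3: x=0 → posterior Beta(3/2, 14/3)
obs 4: x=1 → posterior Beta(5/2, 14/3)

9/31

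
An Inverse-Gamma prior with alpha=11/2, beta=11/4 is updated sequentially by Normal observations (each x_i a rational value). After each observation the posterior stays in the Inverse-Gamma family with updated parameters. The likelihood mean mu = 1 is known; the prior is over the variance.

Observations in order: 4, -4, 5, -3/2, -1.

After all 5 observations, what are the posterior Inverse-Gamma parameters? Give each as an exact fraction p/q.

alpha=8, beta=263/8

obs 1: x=4 → posterior Inverse-Gamma(6, 29/4)
obs 2: x=-4 → posterior Inverse-Gamma(13/2, 79/4)
obs 3: x=5 → posterior Inverse-Gamma(7, 111/4)
obs 4: x=-3/2 → posterior Inverse-Gamma(15/2, 247/8)
obs 5: x=-1 → posterior Inverse-Gamma(8, 263/8)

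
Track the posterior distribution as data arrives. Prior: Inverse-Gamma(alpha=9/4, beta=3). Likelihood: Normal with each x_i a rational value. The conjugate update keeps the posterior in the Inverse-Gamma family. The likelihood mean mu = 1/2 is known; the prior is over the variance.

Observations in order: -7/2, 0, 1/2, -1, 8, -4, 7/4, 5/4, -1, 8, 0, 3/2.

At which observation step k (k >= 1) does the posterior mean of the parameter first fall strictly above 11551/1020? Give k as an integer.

k = 6

obs 1: x=-7/2 → posterior Inverse-Gamma(11/4, 11)
obs 2: x=0 → posterior Inverse-Gamma(13/4, 89/8)
obs 3: x=1/2 → posterior Inverse-Gamma(15/4, 89/8)
obs 4: x=-1 → posterior Inverse-Gamma(17/4, 49/4)
obs 5: x=8 → posterior Inverse-Gamma(19/4, 323/8)
obs 6: x=-4 → posterior Inverse-Gamma(21/4, 101/2)
obs 7: x=7/4 → posterior Inverse-Gamma(23/4, 1641/32)
obs 8: x=5/4 → posterior Inverse-Gamma(25/4, 825/16)
obs 9: x=-1 → posterior Inverse-Gamma(27/4, 843/16)
obs 10: x=8 → posterior Inverse-Gamma(29/4, 1293/16)
obs 11: x=0 → posterior Inverse-Gamma(31/4, 1295/16)
obs 12: x=3/2 → posterior Inverse-Gamma(33/4, 1303/16)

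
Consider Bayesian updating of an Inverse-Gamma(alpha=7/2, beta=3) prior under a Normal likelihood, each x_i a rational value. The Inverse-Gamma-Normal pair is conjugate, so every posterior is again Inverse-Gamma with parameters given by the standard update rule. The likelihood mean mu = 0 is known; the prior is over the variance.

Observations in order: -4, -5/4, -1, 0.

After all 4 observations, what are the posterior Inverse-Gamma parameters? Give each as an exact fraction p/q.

alpha=11/2, beta=393/32

obs 1: x=-4 → posterior Inverse-Gamma(4, 11)
obs 2: x=-5/4 → posterior Inverse-Gamma(9/2, 377/32)
obs 3: x=-1 → posterior Inverse-Gamma(5, 393/32)
obs 4: x=0 → posterior Inverse-Gamma(11/2, 393/32)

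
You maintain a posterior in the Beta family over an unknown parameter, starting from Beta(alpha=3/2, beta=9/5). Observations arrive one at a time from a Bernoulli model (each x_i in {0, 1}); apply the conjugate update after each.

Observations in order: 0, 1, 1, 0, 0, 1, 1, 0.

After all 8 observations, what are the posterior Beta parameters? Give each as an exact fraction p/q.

alpha=11/2, beta=29/5

obs 1: x=0 → posterior Beta(3/2, 14/5)
obs 2: x=1 → posterior Beta(5/2, 14/5)
obs 3: x=1 → posterior Beta(7/2, 14/5)
obs 4: x=0 → posterior Beta(7/2, 19/5)
obs 5: x=0 → posterior Beta(7/2, 24/5)
obs 6: x=1 → posterior Beta(9/2, 24/5)
obs 7: x=1 → posterior Beta(11/2, 24/5)
obs 8: x=0 → posterior Beta(11/2, 29/5)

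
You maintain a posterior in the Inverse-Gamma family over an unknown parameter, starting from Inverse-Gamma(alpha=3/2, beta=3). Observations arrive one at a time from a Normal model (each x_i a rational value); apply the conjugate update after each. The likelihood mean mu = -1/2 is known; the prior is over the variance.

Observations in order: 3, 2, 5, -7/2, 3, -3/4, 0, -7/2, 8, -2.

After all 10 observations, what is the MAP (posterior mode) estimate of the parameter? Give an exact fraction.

2557/240

obs 1: x=3 → posterior Inverse-Gamma(2, 73/8)
obs 2: x=2 → posterior Inverse-Gamma(5/2, 49/4)
obs 3: x=5 → posterior Inverse-Gamma(3, 219/8)
obs 4: x=-7/2 → posterior Inverse-Gamma(7/2, 255/8)
obs 5: x=3 → posterior Inverse-Gamma(4, 38)
obs 6: x=-3/4 → posterior Inverse-Gamma(9/2, 1217/32)
obs 7: x=0 → posterior Inverse-Gamma(5, 1221/32)
obs 8: x=-7/2 → posterior Inverse-Gamma(11/2, 1365/32)
obs 9: x=8 → posterior Inverse-Gamma(6, 2521/32)
obs 10: x=-2 → posterior Inverse-Gamma(13/2, 2557/32)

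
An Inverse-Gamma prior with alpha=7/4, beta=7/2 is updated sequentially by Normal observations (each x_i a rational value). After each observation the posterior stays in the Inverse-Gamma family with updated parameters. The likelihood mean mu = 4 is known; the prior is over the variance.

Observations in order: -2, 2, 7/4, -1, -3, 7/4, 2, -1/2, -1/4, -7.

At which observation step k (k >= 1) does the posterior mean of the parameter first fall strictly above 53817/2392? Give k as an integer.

k = 10

obs 1: x=-2 → posterior Inverse-Gamma(9/4, 43/2)
obs 2: x=2 → posterior Inverse-Gamma(11/4, 47/2)
obs 3: x=7/4 → posterior Inverse-Gamma(13/4, 833/32)
obs 4: x=-1 → posterior Inverse-Gamma(15/4, 1233/32)
obs 5: x=-3 → posterior Inverse-Gamma(17/4, 2017/32)
obs 6: x=7/4 → posterior Inverse-Gamma(19/4, 1049/16)
obs 7: x=2 → posterior Inverse-Gamma(21/4, 1081/16)
obs 8: x=-1/2 → posterior Inverse-Gamma(23/4, 1243/16)
obs 9: x=-1/4 → posterior Inverse-Gamma(25/4, 2775/32)
obs 10: x=-7 → posterior Inverse-Gamma(27/4, 4711/32)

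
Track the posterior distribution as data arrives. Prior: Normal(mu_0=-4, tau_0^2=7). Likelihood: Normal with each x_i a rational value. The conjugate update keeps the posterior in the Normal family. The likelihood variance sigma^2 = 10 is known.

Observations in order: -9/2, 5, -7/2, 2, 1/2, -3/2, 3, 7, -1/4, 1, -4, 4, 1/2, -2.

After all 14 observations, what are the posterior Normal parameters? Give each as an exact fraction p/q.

obs 1: x=-9/2 → posterior Normal(-143/34, 70/17)
obs 2: x=5 → posterior Normal(-73/48, 35/12)
obs 3: x=-7/2 → posterior Normal(-61/31, 70/31)
obs 4: x=2 → posterior Normal(-47/38, 35/19)
obs 5: x=1/2 → posterior Normal(-29/30, 14/9)
obs 6: x=-3/2 → posterior Normal(-27/26, 35/26)
obs 7: x=3 → posterior Normal(-33/59, 70/59)
obs 8: x=7 → posterior Normal(8/33, 35/33)
obs 9: x=-1/4 → posterior Normal(57/292, 70/73)
obs 10: x=1 → posterior Normal(17/64, 7/8)
obs 11: x=-4 → posterior Normal(-9/116, 70/87)
obs 12: x=4 → posterior Normal(85/376, 35/47)
obs 13: x=1/2 → posterior Normal(99/404, 70/101)
obs 14: x=-2 → posterior Normal(43/432, 35/54)

mu_0=43/432, tau_0^2=35/54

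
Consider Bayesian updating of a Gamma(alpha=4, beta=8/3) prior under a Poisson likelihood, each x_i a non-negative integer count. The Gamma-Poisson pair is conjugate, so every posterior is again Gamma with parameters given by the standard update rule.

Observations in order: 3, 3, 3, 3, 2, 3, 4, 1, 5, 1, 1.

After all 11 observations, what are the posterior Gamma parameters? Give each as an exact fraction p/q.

obs 1: x=3 → posterior Gamma(7, 11/3)
obs 2: x=3 → posterior Gamma(10, 14/3)
obs 3: x=3 → posterior Gamma(13, 17/3)
obs 4: x=3 → posterior Gamma(16, 20/3)
obs 5: x=2 → posterior Gamma(18, 23/3)
obs 6: x=3 → posterior Gamma(21, 26/3)
obs 7: x=4 → posterior Gamma(25, 29/3)
obs 8: x=1 → posterior Gamma(26, 32/3)
obs 9: x=5 → posterior Gamma(31, 35/3)
obs 10: x=1 → posterior Gamma(32, 38/3)
obs 11: x=1 → posterior Gamma(33, 41/3)

alpha=33, beta=41/3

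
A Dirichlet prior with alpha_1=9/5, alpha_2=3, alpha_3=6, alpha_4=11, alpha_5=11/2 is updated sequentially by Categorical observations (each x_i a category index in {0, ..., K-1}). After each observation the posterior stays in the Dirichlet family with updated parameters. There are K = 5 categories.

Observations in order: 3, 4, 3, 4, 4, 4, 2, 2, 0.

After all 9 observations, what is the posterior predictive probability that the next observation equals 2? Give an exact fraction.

obs 1: x=3 → posterior Dirichlet(9/5, 3, 6, 12, 11/2)
obs 2: x=4 → posterior Dirichlet(9/5, 3, 6, 12, 13/2)
obs 3: x=3 → posterior Dirichlet(9/5, 3, 6, 13, 13/2)
obs 4: x=4 → posterior Dirichlet(9/5, 3, 6, 13, 15/2)
obs 5: x=4 → posterior Dirichlet(9/5, 3, 6, 13, 17/2)
obs 6: x=4 → posterior Dirichlet(9/5, 3, 6, 13, 19/2)
obs 7: x=2 → posterior Dirichlet(9/5, 3, 7, 13, 19/2)
obs 8: x=2 → posterior Dirichlet(9/5, 3, 8, 13, 19/2)
obs 9: x=0 → posterior Dirichlet(14/5, 3, 8, 13, 19/2)

80/363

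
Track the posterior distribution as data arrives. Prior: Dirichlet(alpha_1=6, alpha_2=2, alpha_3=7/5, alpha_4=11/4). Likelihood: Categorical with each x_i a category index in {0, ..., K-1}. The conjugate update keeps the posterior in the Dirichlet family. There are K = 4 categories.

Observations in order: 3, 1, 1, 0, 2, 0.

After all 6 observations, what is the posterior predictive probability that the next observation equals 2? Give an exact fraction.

16/121

obs 1: x=3 → posterior Dirichlet(6, 2, 7/5, 15/4)
obs 2: x=1 → posterior Dirichlet(6, 3, 7/5, 15/4)
obs 3: x=1 → posterior Dirichlet(6, 4, 7/5, 15/4)
obs 4: x=0 → posterior Dirichlet(7, 4, 7/5, 15/4)
obs 5: x=2 → posterior Dirichlet(7, 4, 12/5, 15/4)
obs 6: x=0 → posterior Dirichlet(8, 4, 12/5, 15/4)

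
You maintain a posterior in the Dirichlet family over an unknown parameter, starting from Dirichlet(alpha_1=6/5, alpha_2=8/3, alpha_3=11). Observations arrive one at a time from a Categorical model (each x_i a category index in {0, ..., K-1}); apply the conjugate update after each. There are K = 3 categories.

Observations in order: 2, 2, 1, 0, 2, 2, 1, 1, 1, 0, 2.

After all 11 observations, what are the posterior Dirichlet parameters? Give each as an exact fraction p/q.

alpha_1=16/5, alpha_2=20/3, alpha_3=16

obs 1: x=2 → posterior Dirichlet(6/5, 8/3, 12)
obs 2: x=2 → posterior Dirichlet(6/5, 8/3, 13)
obs 3: x=1 → posterior Dirichlet(6/5, 11/3, 13)
obs 4: x=0 → posterior Dirichlet(11/5, 11/3, 13)
obs 5: x=2 → posterior Dirichlet(11/5, 11/3, 14)
obs 6: x=2 → posterior Dirichlet(11/5, 11/3, 15)
obs 7: x=1 → posterior Dirichlet(11/5, 14/3, 15)
obs 8: x=1 → posterior Dirichlet(11/5, 17/3, 15)
obs 9: x=1 → posterior Dirichlet(11/5, 20/3, 15)
obs 10: x=0 → posterior Dirichlet(16/5, 20/3, 15)
obs 11: x=2 → posterior Dirichlet(16/5, 20/3, 16)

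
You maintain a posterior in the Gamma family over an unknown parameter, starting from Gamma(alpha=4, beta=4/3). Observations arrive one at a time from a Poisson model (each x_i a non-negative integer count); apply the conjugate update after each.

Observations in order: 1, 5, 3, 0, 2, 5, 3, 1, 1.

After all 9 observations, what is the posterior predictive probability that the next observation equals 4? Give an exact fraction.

obs 1: x=1 → posterior Gamma(5, 7/3)
obs 2: x=5 → posterior Gamma(10, 10/3)
obs 3: x=3 → posterior Gamma(13, 13/3)
obs 4: x=0 → posterior Gamma(13, 16/3)
obs 5: x=2 → posterior Gamma(15, 19/3)
obs 6: x=5 → posterior Gamma(20, 22/3)
obs 7: x=3 → posterior Gamma(23, 25/3)
obs 8: x=1 → posterior Gamma(24, 28/3)
obs 9: x=1 → posterior Gamma(25, 31/3)

31897105524738909512710839334106544443764725/258754906862289125141960829975095105409777664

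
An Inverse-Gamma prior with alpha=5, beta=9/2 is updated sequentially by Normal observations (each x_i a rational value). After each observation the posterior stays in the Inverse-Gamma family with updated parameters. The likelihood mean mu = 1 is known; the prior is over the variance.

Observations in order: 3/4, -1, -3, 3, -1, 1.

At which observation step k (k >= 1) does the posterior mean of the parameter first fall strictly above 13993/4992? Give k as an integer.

k = 5

obs 1: x=3/4 → posterior Inverse-Gamma(11/2, 145/32)
obs 2: x=-1 → posterior Inverse-Gamma(6, 209/32)
obs 3: x=-3 → posterior Inverse-Gamma(13/2, 465/32)
obs 4: x=3 → posterior Inverse-Gamma(7, 529/32)
obs 5: x=-1 → posterior Inverse-Gamma(15/2, 593/32)
obs 6: x=1 → posterior Inverse-Gamma(8, 593/32)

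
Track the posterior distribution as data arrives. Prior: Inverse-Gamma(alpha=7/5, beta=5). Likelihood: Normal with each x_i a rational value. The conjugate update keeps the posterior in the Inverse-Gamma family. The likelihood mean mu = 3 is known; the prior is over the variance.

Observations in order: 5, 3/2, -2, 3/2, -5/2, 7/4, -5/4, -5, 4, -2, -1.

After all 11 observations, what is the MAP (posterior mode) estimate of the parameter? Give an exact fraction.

7975/632

obs 1: x=5 → posterior Inverse-Gamma(19/10, 7)
obs 2: x=3/2 → posterior Inverse-Gamma(12/5, 65/8)
obs 3: x=-2 → posterior Inverse-Gamma(29/10, 165/8)
obs 4: x=3/2 → posterior Inverse-Gamma(17/5, 87/4)
obs 5: x=-5/2 → posterior Inverse-Gamma(39/10, 295/8)
obs 6: x=7/4 → posterior Inverse-Gamma(22/5, 1205/32)
obs 7: x=-5/4 → posterior Inverse-Gamma(49/10, 747/16)
obs 8: x=-5 → posterior Inverse-Gamma(27/5, 1259/16)
obs 9: x=4 → posterior Inverse-Gamma(59/10, 1267/16)
obs 10: x=-2 → posterior Inverse-Gamma(32/5, 1467/16)
obs 11: x=-1 → posterior Inverse-Gamma(69/10, 1595/16)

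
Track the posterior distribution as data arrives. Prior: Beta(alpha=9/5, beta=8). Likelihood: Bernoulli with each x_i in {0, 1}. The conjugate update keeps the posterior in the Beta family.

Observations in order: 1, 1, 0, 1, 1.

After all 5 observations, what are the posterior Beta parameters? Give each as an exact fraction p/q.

obs 1: x=1 → posterior Beta(14/5, 8)
obs 2: x=1 → posterior Beta(19/5, 8)
obs 3: x=0 → posterior Beta(19/5, 9)
obs 4: x=1 → posterior Beta(24/5, 9)
obs 5: x=1 → posterior Beta(29/5, 9)

alpha=29/5, beta=9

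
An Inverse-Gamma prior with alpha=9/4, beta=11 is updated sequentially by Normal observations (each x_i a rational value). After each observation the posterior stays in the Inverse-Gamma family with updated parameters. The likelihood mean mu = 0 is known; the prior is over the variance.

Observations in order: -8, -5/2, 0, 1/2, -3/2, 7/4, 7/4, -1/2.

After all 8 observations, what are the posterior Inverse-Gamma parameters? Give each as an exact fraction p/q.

alpha=25/4, beta=809/16

obs 1: x=-8 → posterior Inverse-Gamma(11/4, 43)
obs 2: x=-5/2 → posterior Inverse-Gamma(13/4, 369/8)
obs 3: x=0 → posterior Inverse-Gamma(15/4, 369/8)
obs 4: x=1/2 → posterior Inverse-Gamma(17/4, 185/4)
obs 5: x=-3/2 → posterior Inverse-Gamma(19/4, 379/8)
obs 6: x=7/4 → posterior Inverse-Gamma(21/4, 1565/32)
obs 7: x=7/4 → posterior Inverse-Gamma(23/4, 807/16)
obs 8: x=-1/2 → posterior Inverse-Gamma(25/4, 809/16)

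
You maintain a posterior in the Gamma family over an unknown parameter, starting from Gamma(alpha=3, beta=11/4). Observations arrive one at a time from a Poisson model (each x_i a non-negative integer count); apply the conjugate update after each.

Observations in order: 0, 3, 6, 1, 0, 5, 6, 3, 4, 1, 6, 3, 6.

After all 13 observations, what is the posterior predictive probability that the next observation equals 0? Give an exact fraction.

3706856930108396806336066659786043116839216667614934051089099647574765385391564946367/66913805084570123447558018091431659442943981023312607454084221003235794522457873706923

obs 1: x=0 → posterior Gamma(3, 15/4)
obs 2: x=3 → posterior Gamma(6, 19/4)
obs 3: x=6 → posterior Gamma(12, 23/4)
obs 4: x=1 → posterior Gamma(13, 27/4)
obs 5: x=0 → posterior Gamma(13, 31/4)
obs 6: x=5 → posterior Gamma(18, 35/4)
obs 7: x=6 → posterior Gamma(24, 39/4)
obs 8: x=3 → posterior Gamma(27, 43/4)
obs 9: x=4 → posterior Gamma(31, 47/4)
obs 10: x=1 → posterior Gamma(32, 51/4)
obs 11: x=6 → posterior Gamma(38, 55/4)
obs 12: x=3 → posterior Gamma(41, 59/4)
obs 13: x=6 → posterior Gamma(47, 63/4)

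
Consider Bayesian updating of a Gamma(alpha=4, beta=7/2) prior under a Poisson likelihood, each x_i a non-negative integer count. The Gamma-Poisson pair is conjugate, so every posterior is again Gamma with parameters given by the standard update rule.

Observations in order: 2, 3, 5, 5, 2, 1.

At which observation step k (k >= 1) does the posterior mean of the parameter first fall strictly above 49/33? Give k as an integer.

k = 2

obs 1: x=2 → posterior Gamma(6, 9/2)
obs 2: x=3 → posterior Gamma(9, 11/2)
obs 3: x=5 → posterior Gamma(14, 13/2)
obs 4: x=5 → posterior Gamma(19, 15/2)
obs 5: x=2 → posterior Gamma(21, 17/2)
obs 6: x=1 → posterior Gamma(22, 19/2)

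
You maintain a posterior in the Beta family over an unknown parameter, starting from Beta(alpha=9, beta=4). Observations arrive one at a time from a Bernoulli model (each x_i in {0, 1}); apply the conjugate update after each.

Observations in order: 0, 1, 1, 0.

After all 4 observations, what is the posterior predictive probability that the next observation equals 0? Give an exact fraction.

6/17

obs 1: x=0 → posterior Beta(9, 5)
obs 2: x=1 → posterior Beta(10, 5)
obs 3: x=1 → posterior Beta(11, 5)
obs 4: x=0 → posterior Beta(11, 6)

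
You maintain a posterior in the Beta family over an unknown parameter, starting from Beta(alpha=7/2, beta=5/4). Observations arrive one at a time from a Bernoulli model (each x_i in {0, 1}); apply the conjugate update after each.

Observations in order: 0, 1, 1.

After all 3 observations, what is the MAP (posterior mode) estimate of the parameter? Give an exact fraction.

obs 1: x=0 → posterior Beta(7/2, 9/4)
obs 2: x=1 → posterior Beta(9/2, 9/4)
obs 3: x=1 → posterior Beta(11/2, 9/4)

18/23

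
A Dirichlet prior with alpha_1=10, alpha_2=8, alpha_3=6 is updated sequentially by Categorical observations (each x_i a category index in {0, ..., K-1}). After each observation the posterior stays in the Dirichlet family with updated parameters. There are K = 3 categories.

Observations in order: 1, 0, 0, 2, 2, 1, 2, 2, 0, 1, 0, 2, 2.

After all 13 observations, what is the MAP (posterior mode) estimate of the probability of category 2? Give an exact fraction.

obs 1: x=1 → posterior Dirichlet(10, 9, 6)
obs 2: x=0 → posterior Dirichlet(11, 9, 6)
obs 3: x=0 → posterior Dirichlet(12, 9, 6)
obs 4: x=2 → posterior Dirichlet(12, 9, 7)
obs 5: x=2 → posterior Dirichlet(12, 9, 8)
obs 6: x=1 → posterior Dirichlet(12, 10, 8)
obs 7: x=2 → posterior Dirichlet(12, 10, 9)
obs 8: x=2 → posterior Dirichlet(12, 10, 10)
obs 9: x=0 → posterior Dirichlet(13, 10, 10)
obs 10: x=1 → posterior Dirichlet(13, 11, 10)
obs 11: x=0 → posterior Dirichlet(14, 11, 10)
obs 12: x=2 → posterior Dirichlet(14, 11, 11)
obs 13: x=2 → posterior Dirichlet(14, 11, 12)

11/34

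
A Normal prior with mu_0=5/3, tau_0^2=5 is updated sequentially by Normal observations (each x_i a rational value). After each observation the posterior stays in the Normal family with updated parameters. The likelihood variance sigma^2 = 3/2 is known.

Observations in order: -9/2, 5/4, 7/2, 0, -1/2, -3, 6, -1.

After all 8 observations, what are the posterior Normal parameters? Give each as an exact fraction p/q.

obs 1: x=-9/2 → posterior Normal(-40/13, 15/13)
obs 2: x=5/4 → posterior Normal(-55/46, 15/23)
obs 3: x=7/2 → posterior Normal(5/22, 5/11)
obs 4: x=0 → posterior Normal(15/86, 15/43)
obs 5: x=-1/2 → posterior Normal(5/106, 15/53)
obs 6: x=-3 → posterior Normal(-55/126, 5/21)
obs 7: x=6 → posterior Normal(65/146, 15/73)
obs 8: x=-1 → posterior Normal(45/166, 15/83)

mu_0=45/166, tau_0^2=15/83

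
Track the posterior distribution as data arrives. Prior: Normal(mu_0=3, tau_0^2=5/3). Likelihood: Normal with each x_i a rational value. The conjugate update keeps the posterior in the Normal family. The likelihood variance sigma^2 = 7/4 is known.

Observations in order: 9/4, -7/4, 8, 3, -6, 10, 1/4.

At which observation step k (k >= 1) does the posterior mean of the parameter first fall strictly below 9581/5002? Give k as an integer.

k = 2

obs 1: x=9/4 → posterior Normal(108/41, 35/41)
obs 2: x=-7/4 → posterior Normal(73/61, 35/61)
obs 3: x=8 → posterior Normal(233/81, 35/81)
obs 4: x=3 → posterior Normal(293/101, 35/101)
obs 5: x=-6 → posterior Normal(173/121, 35/121)
obs 6: x=10 → posterior Normal(373/141, 35/141)
obs 7: x=1/4 → posterior Normal(54/23, 5/23)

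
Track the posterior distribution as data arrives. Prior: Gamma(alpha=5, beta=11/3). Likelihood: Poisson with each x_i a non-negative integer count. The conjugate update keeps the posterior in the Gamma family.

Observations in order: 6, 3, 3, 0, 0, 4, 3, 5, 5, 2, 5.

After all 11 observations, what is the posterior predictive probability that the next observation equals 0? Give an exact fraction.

obs 1: x=6 → posterior Gamma(11, 14/3)
obs 2: x=3 → posterior Gamma(14, 17/3)
obs 3: x=3 → posterior Gamma(17, 20/3)
obs 4: x=0 → posterior Gamma(17, 23/3)
obs 5: x=0 → posterior Gamma(17, 26/3)
obs 6: x=4 → posterior Gamma(21, 29/3)
obs 7: x=3 → posterior Gamma(24, 32/3)
obs 8: x=5 → posterior Gamma(29, 35/3)
obs 9: x=5 → posterior Gamma(34, 38/3)
obs 10: x=2 → posterior Gamma(36, 41/3)
obs 11: x=5 → posterior Gamma(41, 44/3)

24074636358478235979118210100164068786229571709717875977823499321344/359759420802312522637857046018598071824300681556985521245664840905647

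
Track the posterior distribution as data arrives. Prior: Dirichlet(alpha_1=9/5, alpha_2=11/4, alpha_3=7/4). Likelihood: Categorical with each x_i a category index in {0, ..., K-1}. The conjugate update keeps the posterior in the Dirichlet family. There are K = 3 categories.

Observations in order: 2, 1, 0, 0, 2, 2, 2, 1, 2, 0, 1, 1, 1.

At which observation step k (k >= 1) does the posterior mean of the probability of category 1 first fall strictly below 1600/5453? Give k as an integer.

obs 1: x=2 → posterior Dirichlet(9/5, 11/4, 11/4)
obs 2: x=1 → posterior Dirichlet(9/5, 15/4, 11/4)
obs 3: x=0 → posterior Dirichlet(14/5, 15/4, 11/4)
obs 4: x=0 → posterior Dirichlet(19/5, 15/4, 11/4)
obs 5: x=2 → posterior Dirichlet(19/5, 15/4, 15/4)
obs 6: x=2 → posterior Dirichlet(19/5, 15/4, 19/4)
obs 7: x=2 → posterior Dirichlet(19/5, 15/4, 23/4)
obs 8: x=1 → posterior Dirichlet(19/5, 19/4, 23/4)
obs 9: x=2 → posterior Dirichlet(19/5, 19/4, 27/4)
obs 10: x=0 → posterior Dirichlet(24/5, 19/4, 27/4)
obs 11: x=1 → posterior Dirichlet(24/5, 23/4, 27/4)
obs 12: x=1 → posterior Dirichlet(24/5, 27/4, 27/4)
obs 13: x=1 → posterior Dirichlet(24/5, 31/4, 27/4)

k = 7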